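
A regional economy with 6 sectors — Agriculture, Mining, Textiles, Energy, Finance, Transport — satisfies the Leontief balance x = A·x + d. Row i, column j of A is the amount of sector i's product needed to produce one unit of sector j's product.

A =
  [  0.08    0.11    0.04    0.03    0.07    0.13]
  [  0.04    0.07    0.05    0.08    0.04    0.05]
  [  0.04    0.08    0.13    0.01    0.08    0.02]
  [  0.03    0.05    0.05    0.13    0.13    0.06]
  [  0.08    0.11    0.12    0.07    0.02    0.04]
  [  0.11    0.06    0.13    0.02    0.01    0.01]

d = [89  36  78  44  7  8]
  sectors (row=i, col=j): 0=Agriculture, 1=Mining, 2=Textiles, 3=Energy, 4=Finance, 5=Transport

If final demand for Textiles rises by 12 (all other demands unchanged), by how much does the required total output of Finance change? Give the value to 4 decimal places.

Form M = I − A:
  [  0.92   -0.11   -0.04   -0.03   -0.07   -0.13]
  [ -0.04    0.93   -0.05   -0.08   -0.04   -0.05]
  [ -0.04   -0.08    0.87   -0.01   -0.08   -0.02]
  [ -0.03   -0.05   -0.05    0.87   -0.13   -0.06]
  [ -0.08   -0.11   -0.12   -0.07    0.98   -0.04]
  [ -0.11   -0.06   -0.13   -0.02   -0.01    0.99]
Leontief inverse L = M⁻¹:
  [  1.1305    0.1699    0.1055    0.0683    0.1071    0.1676]
  [  0.0719    1.1119    0.0955    0.1136    0.0742    0.0774]
  [  0.0738    0.1291    1.1850    0.0382    0.1128    0.0470]
  [  0.0752    0.1095    0.1164    1.1799    0.1768    0.0964]
  [  0.1206    0.1667    0.1800    0.1091    1.0658    0.0776]
  [  0.1424    0.1071    0.1773    0.0444    0.0455    1.0423]
Total output x = L · d:
  x_0 = 1.1305·89 + 0.1699·36 + 0.1055·78 + 0.0683·44 + 0.1071·7 + 0.1676·8 = 120.0565
  x_1 = 0.0719·89 + 1.1119·36 + 0.0955·78 + 0.1136·44 + 0.0742·7 + 0.0774·8 = 60.0131
  x_2 = 0.0738·89 + 0.1291·36 + 1.1850·78 + 0.0382·44 + 0.1128·7 + 0.0470·8 = 106.4956
  x_3 = 0.0752·89 + 0.1095·36 + 0.1164·78 + 1.1799·44 + 0.1768·7 + 0.0964·8 = 73.6322
  x_4 = 0.1206·89 + 0.1667·36 + 0.1800·78 + 0.1091·44 + 1.0658·7 + 0.0776·8 = 43.6515
  x_5 = 0.1424·89 + 0.1071·36 + 0.1773·78 + 0.0444·44 + 0.0455·7 + 1.0423·8 = 40.9703
Δx_4 = L[4,2] · Δd_2 = 0.1800 · 12 = 2.1598

2.1598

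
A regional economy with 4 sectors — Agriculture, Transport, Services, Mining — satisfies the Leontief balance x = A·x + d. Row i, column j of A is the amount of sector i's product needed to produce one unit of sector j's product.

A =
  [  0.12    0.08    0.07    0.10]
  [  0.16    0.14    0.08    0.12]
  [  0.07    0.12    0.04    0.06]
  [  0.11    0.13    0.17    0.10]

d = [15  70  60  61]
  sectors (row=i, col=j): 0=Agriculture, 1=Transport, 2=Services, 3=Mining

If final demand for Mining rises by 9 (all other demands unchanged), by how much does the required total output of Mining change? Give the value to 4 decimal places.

10.6341

Form M = I − A:
  [  0.88   -0.08   -0.07   -0.10]
  [ -0.16    0.86   -0.08   -0.12]
  [ -0.07   -0.12    0.96   -0.06]
  [ -0.11   -0.13   -0.17    0.90]
Leontief inverse L = M⁻¹:
  [  1.1947    0.1535    0.1286    0.1618]
  [  0.2639    1.2406    0.1590    0.2053]
  [  0.1332    0.1808    1.0862    0.1113]
  [  0.2093    0.2321    0.2438    1.1816]
Total output x = L · d:
  x_0 = 1.1947·15 + 0.1535·70 + 0.1286·60 + 0.1618·61 = 46.2510
  x_1 = 0.2639·15 + 1.2406·70 + 0.1590·60 + 0.2053·61 = 112.8606
  x_2 = 0.1332·15 + 0.1808·70 + 1.0862·60 + 0.1113·61 = 86.6108
  x_3 = 0.2093·15 + 0.2321·70 + 0.2438·60 + 1.1816·61 = 106.0926
Δx_3 = L[3,3] · Δd_3 = 1.1816 · 9 = 10.6341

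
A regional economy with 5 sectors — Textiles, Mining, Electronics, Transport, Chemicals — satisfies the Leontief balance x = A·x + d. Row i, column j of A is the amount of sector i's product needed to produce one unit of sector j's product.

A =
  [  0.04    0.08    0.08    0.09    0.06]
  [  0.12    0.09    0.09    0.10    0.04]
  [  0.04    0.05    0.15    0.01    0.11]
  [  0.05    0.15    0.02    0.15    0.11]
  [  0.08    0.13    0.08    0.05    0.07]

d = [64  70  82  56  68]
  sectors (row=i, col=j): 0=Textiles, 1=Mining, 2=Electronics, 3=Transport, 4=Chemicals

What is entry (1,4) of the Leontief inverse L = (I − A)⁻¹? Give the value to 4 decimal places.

L[1,4] = 0.0980

Form M = I − A:
  [  0.96   -0.08   -0.08   -0.09   -0.06]
  [ -0.12    0.91   -0.09   -0.10   -0.04]
  [ -0.04   -0.05    0.85   -0.01   -0.11]
  [ -0.05   -0.15   -0.02    0.85   -0.11]
  [ -0.08   -0.13   -0.08   -0.05    0.93]
Leontief inverse L = M⁻¹:
  [  1.0808    0.1404    0.1300    0.1388    0.1076]
  [  0.1683    1.1628    0.1520    0.1622    0.0980]
  [  0.0788    0.1033    1.2107    0.0440    0.1579]
  [  0.1119    0.2413    0.0812    1.2278    0.1724]
  [  0.1293    0.1965    0.1409    0.1044    1.1211]
Total output x = L · d:
  x_0 = 1.0808·64 + 0.1404·70 + 0.1300·82 + 0.1388·56 + 0.1076·68 = 104.7479
  x_1 = 0.1683·64 + 1.1628·70 + 0.1520·82 + 0.1622·56 + 0.0980·68 = 120.3776
  x_2 = 0.0788·64 + 0.1033·70 + 1.2107·82 + 0.0440·56 + 0.1579·68 = 124.7576
  x_3 = 0.1119·64 + 0.2413·70 + 0.0812·82 + 1.2278·56 + 0.1724·68 = 111.1911
  x_4 = 0.1293·64 + 0.1965·70 + 0.1409·82 + 0.1044·56 + 1.1211·68 = 115.6657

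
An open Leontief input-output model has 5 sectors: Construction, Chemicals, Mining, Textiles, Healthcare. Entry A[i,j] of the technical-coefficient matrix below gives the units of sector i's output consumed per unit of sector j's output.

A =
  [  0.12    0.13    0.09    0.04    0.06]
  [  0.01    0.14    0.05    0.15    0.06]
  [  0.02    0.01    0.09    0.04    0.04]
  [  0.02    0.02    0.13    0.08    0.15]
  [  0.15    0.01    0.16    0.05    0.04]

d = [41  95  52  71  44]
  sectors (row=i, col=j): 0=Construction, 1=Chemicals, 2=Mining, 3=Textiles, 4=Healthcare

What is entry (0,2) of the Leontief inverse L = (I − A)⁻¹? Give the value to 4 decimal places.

Form M = I − A:
  [  0.88   -0.13   -0.09   -0.04   -0.06]
  [ -0.01    0.86   -0.05   -0.15   -0.06]
  [ -0.02   -0.01    0.91   -0.04   -0.04]
  [ -0.02   -0.02   -0.13    0.92   -0.15]
  [ -0.15   -0.01   -0.16   -0.05    0.96]
Leontief inverse L = M⁻¹:
  [  1.1620    0.1808    0.1565    0.0925    0.1049]
  [  0.0399    1.1763    0.1177    0.2048    0.1129]
  [  0.0371    0.0207    1.1223    0.0570    0.0593]
  [  0.0626    0.0399    0.2009    1.1152    0.1890]
  [  0.1914    0.0460    0.2232    0.0842    1.0790]
Total output x = L · d:
  x_0 = 1.1620·41 + 0.1808·95 + 0.1565·52 + 0.0925·71 + 0.1049·44 = 84.1424
  x_1 = 0.0399·41 + 1.1763·95 + 0.1177·52 + 0.2048·71 + 0.1129·44 = 139.0102
  x_2 = 0.0371·41 + 0.0207·95 + 1.1223·52 + 0.0570·71 + 0.0593·44 = 68.5014
  x_3 = 0.0626·41 + 0.0399·95 + 0.2009·52 + 1.1152·71 + 0.1890·44 = 104.3043
  x_4 = 0.1914·41 + 0.0460·95 + 0.2232·52 + 0.0842·71 + 1.0790·44 = 77.2780

L[0,2] = 0.1565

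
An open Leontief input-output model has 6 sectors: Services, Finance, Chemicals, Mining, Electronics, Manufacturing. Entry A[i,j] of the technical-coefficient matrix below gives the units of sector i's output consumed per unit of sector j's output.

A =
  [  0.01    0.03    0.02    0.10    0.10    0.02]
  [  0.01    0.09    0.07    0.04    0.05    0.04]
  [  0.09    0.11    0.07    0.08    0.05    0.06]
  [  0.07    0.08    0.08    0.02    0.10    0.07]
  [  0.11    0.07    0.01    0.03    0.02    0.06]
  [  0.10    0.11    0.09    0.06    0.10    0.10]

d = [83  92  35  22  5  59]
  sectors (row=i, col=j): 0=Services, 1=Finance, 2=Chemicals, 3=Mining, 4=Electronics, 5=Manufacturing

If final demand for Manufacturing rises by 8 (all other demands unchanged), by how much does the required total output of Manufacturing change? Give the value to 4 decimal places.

Form M = I − A:
  [  0.99   -0.03   -0.02   -0.10   -0.10   -0.02]
  [ -0.01    0.91   -0.07   -0.04   -0.05   -0.04]
  [ -0.09   -0.11    0.93   -0.08   -0.05   -0.06]
  [ -0.07   -0.08   -0.08    0.98   -0.10   -0.07]
  [ -0.11   -0.07   -0.01   -0.03    0.98   -0.06]
  [ -0.10   -0.11   -0.09   -0.06   -0.10    0.90]
Leontief inverse L = M⁻¹:
  [  1.0422    0.0657    0.0436    0.1194    0.1289    0.0469]
  [  0.0409    1.1324    0.0992    0.0651    0.0806    0.0683]
  [  0.1328    0.1694    1.1121    0.1205    0.1015    0.1008]
  [  0.1135    0.1348    0.1156    1.0579    0.1433    0.1081]
  [  0.1343    0.1053    0.0354    0.0584    1.0559    0.0850]
  [  0.1566    0.1833    0.1398    0.1103    0.1612    1.1514]
Total output x = L · d:
  x_0 = 1.0422·83 + 0.0657·92 + 0.0436·35 + 0.1194·22 + 0.1289·5 + 0.0469·59 = 100.1091
  x_1 = 0.0409·83 + 1.1324·92 + 0.0992·35 + 0.0651·22 + 0.0806·5 + 0.0683·59 = 116.9171
  x_2 = 0.1328·83 + 0.1694·92 + 1.1121·35 + 0.1205·22 + 0.1015·5 + 0.1008·59 = 74.6320
  x_3 = 0.1135·83 + 0.1348·92 + 0.1156·35 + 1.0579·22 + 0.1433·5 + 0.1081·59 = 56.2365
  x_4 = 0.1343·83 + 0.1053·92 + 0.0354·35 + 0.0584·22 + 1.0559·5 + 0.0850·59 = 33.6580
  x_5 = 0.1566·83 + 0.1833·92 + 0.1398·35 + 0.1103·22 + 0.1612·5 + 1.1514·59 = 105.9207
Δx_5 = L[5,5] · Δd_5 = 1.1514 · 8 = 9.2111

9.2111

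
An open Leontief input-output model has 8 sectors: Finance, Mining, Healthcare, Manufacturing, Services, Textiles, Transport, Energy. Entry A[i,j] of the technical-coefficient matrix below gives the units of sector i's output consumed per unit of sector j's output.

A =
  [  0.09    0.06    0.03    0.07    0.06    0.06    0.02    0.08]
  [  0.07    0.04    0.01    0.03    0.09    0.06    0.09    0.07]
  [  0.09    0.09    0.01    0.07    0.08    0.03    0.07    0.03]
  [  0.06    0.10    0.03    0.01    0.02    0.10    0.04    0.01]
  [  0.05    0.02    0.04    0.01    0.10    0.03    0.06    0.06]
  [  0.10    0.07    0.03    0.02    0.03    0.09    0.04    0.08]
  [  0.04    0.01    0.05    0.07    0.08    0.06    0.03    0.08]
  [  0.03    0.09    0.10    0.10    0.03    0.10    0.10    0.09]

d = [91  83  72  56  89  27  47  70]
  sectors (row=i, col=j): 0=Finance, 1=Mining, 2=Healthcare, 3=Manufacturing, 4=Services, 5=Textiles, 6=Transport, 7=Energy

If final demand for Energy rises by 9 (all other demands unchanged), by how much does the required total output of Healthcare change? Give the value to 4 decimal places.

Form M = I − A:
  [  0.91   -0.06   -0.03   -0.07   -0.06   -0.06   -0.02   -0.08]
  [ -0.07    0.96   -0.01   -0.03   -0.09   -0.06   -0.09   -0.07]
  [ -0.09   -0.09    0.99   -0.07   -0.08   -0.03   -0.07   -0.03]
  [ -0.06   -0.10   -0.03    0.99   -0.02   -0.10   -0.04   -0.01]
  [ -0.05   -0.02   -0.04   -0.01    0.90   -0.03   -0.06   -0.06]
  [ -0.10   -0.07   -0.03   -0.02   -0.03    0.91   -0.04   -0.08]
  [ -0.04   -0.01   -0.05   -0.07   -0.08   -0.06    0.97   -0.08]
  [ -0.03   -0.09   -0.10   -0.10   -0.03   -0.10   -0.10    0.91]
Leontief inverse L = M⁻¹:
  [  1.1484    0.1142    0.0649    0.1116    0.1110    0.1210    0.0696    0.1372]
  [  0.1237    1.0861    0.0461    0.0713    0.1429    0.1170    0.1365    0.1284]
  [  0.1454    0.1363    1.0417    0.1080    0.1343    0.0862    0.1159    0.0854]
  [  0.1092    0.1383    0.0529    1.0406    0.0626    0.1459    0.0776    0.0572]
  [  0.0928    0.0569    0.0689    0.0439    1.1448    0.0728    0.0987    0.1059]
  [  0.1595    0.1224    0.0648    0.0641    0.0810    1.1507    0.0889    0.1406]
  [  0.0905    0.0586    0.0823    0.1065    0.1252    0.1134    1.0743    0.1290]
  [  0.1086    0.1631    0.1454    0.1572    0.0998    0.1824    0.1681    1.1649]
Total output x = L · d:
  x_0 = 1.1484·91 + 0.1142·83 + 0.0649·72 + 0.1116·56 + 0.1110·89 + 0.1210·27 + 0.0696·47 + 0.1372·70 = 150.9224
  x_1 = 0.1237·91 + 1.0861·83 + 0.0461·72 + 0.0713·56 + 0.1429·89 + 0.1170·27 + 0.1365·47 + 0.1284·70 = 139.9970
  x_2 = 0.1454·91 + 0.1363·83 + 1.0417·72 + 0.1080·56 + 0.1343·89 + 0.0862·27 + 0.1159·47 + 0.0854·70 = 131.3074
  x_3 = 0.1092·91 + 0.1383·83 + 0.0529·72 + 1.0406·56 + 0.0626·89 + 0.1459·27 + 0.0776·47 + 0.0572·70 = 100.6625
  x_4 = 0.0928·91 + 0.0569·83 + 0.0689·72 + 0.0439·56 + 1.1448·89 + 0.0728·27 + 0.0987·47 + 0.1059·70 = 136.4914
  x_5 = 0.1595·91 + 0.1224·83 + 0.0648·72 + 0.0641·56 + 0.0810·89 + 1.1507·27 + 0.0889·47 + 0.1406·70 = 85.2352
  x_6 = 0.0905·91 + 0.0586·83 + 0.0823·72 + 0.1065·56 + 0.1252·89 + 0.1134·27 + 1.0743·47 + 0.1290·70 = 98.7196
  x_7 = 0.1086·91 + 0.1631·83 + 0.1454·72 + 0.1572·56 + 0.0998·89 + 0.1824·27 + 0.1681·47 + 1.1649·70 = 145.9501
Δx_2 = L[2,7] · Δd_7 = 0.0854 · 9 = 0.7688

0.7688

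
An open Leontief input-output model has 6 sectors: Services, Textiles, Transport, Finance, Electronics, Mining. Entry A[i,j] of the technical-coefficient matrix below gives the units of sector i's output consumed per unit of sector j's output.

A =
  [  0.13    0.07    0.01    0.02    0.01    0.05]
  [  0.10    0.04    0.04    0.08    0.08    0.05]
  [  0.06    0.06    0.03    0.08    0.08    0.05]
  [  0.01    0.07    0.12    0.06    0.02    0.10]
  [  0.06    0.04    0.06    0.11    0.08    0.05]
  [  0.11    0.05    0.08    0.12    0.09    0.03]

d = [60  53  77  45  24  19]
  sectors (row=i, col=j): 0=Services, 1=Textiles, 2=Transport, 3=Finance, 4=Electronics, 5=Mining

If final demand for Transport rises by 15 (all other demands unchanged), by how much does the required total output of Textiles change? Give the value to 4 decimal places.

Form M = I − A:
  [  0.87   -0.07   -0.01   -0.02   -0.01   -0.05]
  [ -0.10    0.96   -0.04   -0.08   -0.08   -0.05]
  [ -0.06   -0.06    0.97   -0.08   -0.08   -0.05]
  [ -0.01   -0.07   -0.12    0.94   -0.02   -0.10]
  [ -0.06   -0.04   -0.06   -0.11    0.92   -0.05]
  [ -0.11   -0.05   -0.08   -0.12   -0.09    0.97]
Leontief inverse L = M⁻¹:
  [  1.1747    0.0963    0.0302    0.0489    0.0320    0.0738]
  [  0.1489    1.0755    0.0754    0.1253    0.1128    0.0857]
  [  0.1038    0.0923    1.0651    0.1246    0.1127    0.0837]
  [  0.0568    0.1045    0.1572    1.1115    0.0607    0.1341]
  [  0.1057    0.0767    0.1002    0.1591    1.1156    0.0885]
  [  0.1663    0.0940    0.1239    0.1746    0.1298    1.0754]
Total output x = L · d:
  x_0 = 1.1747·60 + 0.0963·53 + 0.0302·77 + 0.0489·45 + 0.0320·24 + 0.0738·19 = 82.2812
  x_1 = 0.1489·60 + 1.0755·53 + 0.0754·77 + 0.1253·45 + 0.1128·24 + 0.0857·19 = 81.7186
  x_2 = 0.1038·60 + 0.0923·53 + 1.0651·77 + 0.1246·45 + 0.1127·24 + 0.0837·19 = 103.0314
  x_3 = 0.0568·60 + 0.1045·53 + 0.1572·77 + 1.1115·45 + 0.0607·24 + 0.1341·19 = 75.0765
  x_4 = 0.1057·60 + 0.0767·53 + 0.1002·77 + 0.1591·45 + 1.1156·24 + 0.0885·19 = 53.7402
  x_5 = 0.1663·60 + 0.0940·53 + 0.1239·77 + 0.1746·45 + 0.1298·24 + 1.0754·19 = 55.9022
Δx_1 = L[1,2] · Δd_2 = 0.0754 · 15 = 1.1315

1.1315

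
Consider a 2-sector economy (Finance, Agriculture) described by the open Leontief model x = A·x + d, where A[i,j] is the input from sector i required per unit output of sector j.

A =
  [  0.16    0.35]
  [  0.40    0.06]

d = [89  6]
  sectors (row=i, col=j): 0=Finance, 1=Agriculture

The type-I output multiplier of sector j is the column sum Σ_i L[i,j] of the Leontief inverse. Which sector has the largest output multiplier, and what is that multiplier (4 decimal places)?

Finance (2.0628)

Form M = I − A:
  [  0.84   -0.35]
  [ -0.40    0.94]
Leontief inverse L = M⁻¹:
  [  1.4470    0.5388]
  [  0.6158    1.2931]
Total output x = L · d:
  x_0 = 1.4470·89 + 0.5388·6 = 132.0197
  x_1 = 0.6158·89 + 1.2931·6 = 62.5616
Output multipliers (column sums of L):
  Finance: 2.0628
  Agriculture: 1.8319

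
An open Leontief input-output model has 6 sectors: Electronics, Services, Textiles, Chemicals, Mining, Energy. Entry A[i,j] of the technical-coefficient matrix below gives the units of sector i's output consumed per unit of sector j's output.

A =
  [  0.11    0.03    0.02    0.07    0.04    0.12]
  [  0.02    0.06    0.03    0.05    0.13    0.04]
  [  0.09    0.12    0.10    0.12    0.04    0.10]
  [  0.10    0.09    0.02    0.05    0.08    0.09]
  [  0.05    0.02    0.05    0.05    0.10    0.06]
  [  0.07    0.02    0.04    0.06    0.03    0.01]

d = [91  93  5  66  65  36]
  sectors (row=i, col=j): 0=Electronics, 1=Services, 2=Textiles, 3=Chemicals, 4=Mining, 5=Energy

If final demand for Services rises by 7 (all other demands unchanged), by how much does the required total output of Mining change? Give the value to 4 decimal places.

0.3249

Form M = I − A:
  [  0.89   -0.03   -0.02   -0.07   -0.04   -0.12]
  [ -0.02    0.94   -0.03   -0.05   -0.13   -0.04]
  [ -0.09   -0.12    0.90   -0.12   -0.04   -0.10]
  [ -0.10   -0.09   -0.02    0.95   -0.08   -0.09]
  [ -0.05   -0.02   -0.05   -0.05    0.90   -0.06]
  [ -0.07   -0.02   -0.04   -0.06   -0.03    0.99]
Leontief inverse L = M⁻¹:
  [  1.1582    0.0576    0.0415    0.1078    0.0766    0.1614]
  [  0.0542    1.0852    0.0520    0.0813    0.1711    0.0734]
  [  0.1579    0.1732    1.1375    0.1802    0.1041    0.1637]
  [  0.1475    0.1204    0.0446    1.0906    0.1273    0.1341]
  [  0.0892    0.0464    0.0728    0.0841    1.1357    0.0965]
  [  0.1010    0.0417    0.0548    0.0852    0.0552    1.0407]
Total output x = L · d:
  x_0 = 1.1582·91 + 0.0576·93 + 0.0415·5 + 0.1078·66 + 0.0766·65 + 0.1614·36 = 128.8702
  x_1 = 0.0542·91 + 1.0852·93 + 0.0520·5 + 0.0813·66 + 0.1711·65 + 0.0734·36 = 125.2446
  x_2 = 0.1579·91 + 0.1732·93 + 1.1375·5 + 0.1802·66 + 0.1041·65 + 0.1637·36 = 60.7180
  x_3 = 0.1475·91 + 0.1204·93 + 0.0446·5 + 1.0906·66 + 0.1273·65 + 0.1341·36 = 109.9230
  x_4 = 0.0892·91 + 0.0464·93 + 0.0728·5 + 0.0841·66 + 1.1357·65 + 0.0965·36 = 95.6462
  x_5 = 0.1010·91 + 0.0417·93 + 0.0548·5 + 0.0852·66 + 0.0552·65 + 1.0407·36 = 60.0195
Δx_4 = L[4,1] · Δd_1 = 0.0464 · 7 = 0.3249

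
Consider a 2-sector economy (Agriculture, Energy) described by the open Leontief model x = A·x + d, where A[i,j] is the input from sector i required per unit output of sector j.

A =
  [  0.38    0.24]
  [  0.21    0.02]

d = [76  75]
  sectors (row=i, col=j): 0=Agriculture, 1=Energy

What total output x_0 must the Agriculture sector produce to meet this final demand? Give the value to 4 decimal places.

Form M = I − A:
  [  0.62   -0.24]
  [ -0.21    0.98]
Leontief inverse L = M⁻¹:
  [  1.7588    0.4307]
  [  0.3769    1.1127]
Total output x = L · d:
  x_0 = 1.7588·76 + 0.4307·75 = 165.9727
  x_1 = 0.3769·76 + 1.1127·75 = 112.0962

165.9727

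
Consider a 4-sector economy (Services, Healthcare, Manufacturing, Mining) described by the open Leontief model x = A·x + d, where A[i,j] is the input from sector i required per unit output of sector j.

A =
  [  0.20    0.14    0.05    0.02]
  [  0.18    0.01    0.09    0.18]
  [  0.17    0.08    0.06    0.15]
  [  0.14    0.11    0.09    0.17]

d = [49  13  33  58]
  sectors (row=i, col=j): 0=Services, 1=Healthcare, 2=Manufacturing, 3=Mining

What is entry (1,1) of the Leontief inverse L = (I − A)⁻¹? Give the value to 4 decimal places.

Form M = I − A:
  [  0.80   -0.14   -0.05   -0.02]
  [ -0.18    0.99   -0.09   -0.18]
  [ -0.17   -0.08    0.94   -0.15]
  [ -0.14   -0.11   -0.09    0.83]
Leontief inverse L = M⁻¹:
  [  1.3346    0.2074    0.1000    0.0952]
  [  0.3266    1.0986    0.1487    0.2730]
  [  0.3175    0.1626    1.1198    0.2453]
  [  0.3028    0.1982    0.1580    1.2837]
Total output x = L · d:
  x_0 = 1.3346·49 + 0.2074·13 + 0.1000·33 + 0.0952·58 = 76.9094
  x_1 = 0.3266·49 + 1.0986·13 + 0.1487·33 + 0.2730·58 = 51.0248
  x_2 = 0.3175·49 + 0.1626·13 + 1.1198·33 + 0.2453·58 = 68.8496
  x_3 = 0.3028·49 + 0.1982·13 + 0.1580·33 + 1.2837·58 = 97.0801

L[1,1] = 1.0986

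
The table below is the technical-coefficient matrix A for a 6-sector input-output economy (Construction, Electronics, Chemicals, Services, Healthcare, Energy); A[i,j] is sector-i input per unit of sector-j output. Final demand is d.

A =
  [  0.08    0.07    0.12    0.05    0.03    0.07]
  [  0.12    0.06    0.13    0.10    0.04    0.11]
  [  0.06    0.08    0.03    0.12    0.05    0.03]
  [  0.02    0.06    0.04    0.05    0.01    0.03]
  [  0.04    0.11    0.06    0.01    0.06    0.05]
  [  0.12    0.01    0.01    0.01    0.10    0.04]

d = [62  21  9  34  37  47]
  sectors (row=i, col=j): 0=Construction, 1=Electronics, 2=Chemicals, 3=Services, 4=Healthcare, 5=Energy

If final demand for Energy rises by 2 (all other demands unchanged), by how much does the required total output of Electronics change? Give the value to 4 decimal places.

Form M = I − A:
  [  0.92   -0.07   -0.12   -0.05   -0.03   -0.07]
  [ -0.12    0.94   -0.13   -0.10   -0.04   -0.11]
  [ -0.06   -0.08    0.97   -0.12   -0.05   -0.03]
  [ -0.02   -0.06   -0.04    0.95   -0.01   -0.03]
  [ -0.04   -0.11   -0.06   -0.01    0.94   -0.05]
  [ -0.12   -0.01   -0.01   -0.01   -0.10    0.96]
Leontief inverse L = M⁻¹:
  [  1.1310    0.1125    0.1638    0.0938    0.0619    0.1066]
  [  0.1846    1.1143    0.1851    0.1529    0.0814    0.1559]
  [  0.0999    0.1177    1.0706    0.1543    0.0735    0.0629]
  [  0.0454    0.0806    0.0627    1.0722    0.0249    0.0493]
  [  0.0848    0.1458    0.1000    0.0448    1.0875    0.0841]
  [  0.1536    0.0429    0.0446    0.0308    0.1229    1.0665]
Total output x = L · d:
  x_0 = 1.1310·62 + 0.1125·21 + 0.1638·9 + 0.0938·34 + 0.0619·37 + 0.1066·47 = 84.4508
  x_1 = 0.1846·62 + 1.1143·21 + 0.1851·9 + 0.1529·34 + 0.0814·37 + 0.1559·47 = 52.0500
  x_2 = 0.0999·62 + 0.1177·21 + 1.0706·9 + 0.1543·34 + 0.0735·37 + 0.0629·47 = 29.2224
  x_3 = 0.0454·62 + 0.0806·21 + 0.0627·9 + 1.0722·34 + 0.0249·37 + 0.0493·47 = 44.7649
  x_4 = 0.0848·62 + 0.1458·21 + 0.1000·9 + 0.0448·34 + 1.0875·37 + 0.0841·47 = 54.9276
  x_5 = 0.1536·62 + 0.0429·21 + 0.0446·9 + 0.0308·34 + 0.1229·37 + 1.0665·47 = 66.5492
Δx_1 = L[1,5] · Δd_5 = 0.1559 · 2 = 0.3119

0.3119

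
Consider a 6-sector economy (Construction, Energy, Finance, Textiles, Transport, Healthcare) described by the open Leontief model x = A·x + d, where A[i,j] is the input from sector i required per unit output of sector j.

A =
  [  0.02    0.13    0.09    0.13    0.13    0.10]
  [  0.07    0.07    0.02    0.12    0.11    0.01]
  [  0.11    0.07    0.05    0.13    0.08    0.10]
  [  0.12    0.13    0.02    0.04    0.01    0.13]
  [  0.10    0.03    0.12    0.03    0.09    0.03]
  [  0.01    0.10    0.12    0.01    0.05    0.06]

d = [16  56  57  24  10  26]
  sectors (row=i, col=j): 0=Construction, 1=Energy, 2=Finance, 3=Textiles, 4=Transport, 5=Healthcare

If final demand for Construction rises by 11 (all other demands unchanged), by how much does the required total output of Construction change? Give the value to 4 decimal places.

Form M = I − A:
  [  0.98   -0.13   -0.09   -0.13   -0.13   -0.10]
  [ -0.07    0.93   -0.02   -0.12   -0.11   -0.01]
  [ -0.11   -0.07    0.95   -0.13   -0.08   -0.10]
  [ -0.12   -0.13   -0.02    0.96   -0.01   -0.13]
  [ -0.10   -0.03   -0.12   -0.03    0.91   -0.03]
  [ -0.01   -0.10   -0.12   -0.01   -0.05    0.94]
Leontief inverse L = M⁻¹:
  [  1.1029    0.2206    0.1618    0.2072    0.2102    0.1723]
  [  0.1278    1.1347    0.0686    0.1743    0.1668    0.0624]
  [  0.1795    0.1612    1.1187    0.2026    0.1552    0.1728]
  [  0.1684    0.2060    0.0766    1.1049    0.0779    0.1836]
  [  0.1566    0.0947    0.1754    0.0937    1.1539    0.0861]
  [  0.0584    0.1509    0.1620    0.0634    0.1020    1.1009]
Total output x = L · d:
  x_0 = 1.1029·16 + 0.2206·56 + 0.1618·57 + 0.2072·24 + 0.2102·10 + 0.1723·26 = 50.7769
  x_1 = 0.1278·16 + 1.1347·56 + 0.0686·57 + 0.1743·24 + 0.1668·10 + 0.0624·26 = 76.9737
  x_2 = 0.1795·16 + 0.1612·56 + 1.1187·57 + 0.2026·24 + 0.1552·10 + 0.1728·26 = 86.5737
  x_3 = 0.1684·16 + 0.2060·56 + 0.0766·57 + 1.1049·24 + 0.0779·10 + 0.1836·26 = 50.6676
  x_4 = 0.1566·16 + 0.0947·56 + 0.1754·57 + 0.0937·24 + 1.1539·10 + 0.0861·26 = 33.8342
  x_5 = 0.0584·16 + 0.1509·56 + 0.1620·57 + 0.0634·24 + 0.1020·10 + 1.1009·26 = 49.7791
Δx_0 = L[0,0] · Δd_0 = 1.1029 · 11 = 12.1320

12.1320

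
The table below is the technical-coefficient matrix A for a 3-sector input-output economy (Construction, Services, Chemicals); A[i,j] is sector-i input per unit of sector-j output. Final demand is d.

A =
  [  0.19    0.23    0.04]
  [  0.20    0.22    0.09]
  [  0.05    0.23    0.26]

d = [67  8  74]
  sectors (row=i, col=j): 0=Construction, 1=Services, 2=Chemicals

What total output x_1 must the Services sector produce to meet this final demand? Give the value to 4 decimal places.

Form M = I − A:
  [  0.81   -0.23   -0.04]
  [ -0.20    0.78   -0.09]
  [ -0.05   -0.23    0.74]
Leontief inverse L = M⁻¹:
  [  1.3498    0.4351    0.1259]
  [  0.3699    1.4490    0.1962]
  [  0.2062    0.4798    1.4208]
Total output x = L · d:
  x_0 = 1.3498·67 + 0.4351·8 + 0.1259·74 = 103.2315
  x_1 = 0.3699·67 + 1.4490·8 + 0.1962·74 = 50.8945
  x_2 = 0.2062·67 + 0.4798·8 + 1.4208·74 = 122.7937

50.8945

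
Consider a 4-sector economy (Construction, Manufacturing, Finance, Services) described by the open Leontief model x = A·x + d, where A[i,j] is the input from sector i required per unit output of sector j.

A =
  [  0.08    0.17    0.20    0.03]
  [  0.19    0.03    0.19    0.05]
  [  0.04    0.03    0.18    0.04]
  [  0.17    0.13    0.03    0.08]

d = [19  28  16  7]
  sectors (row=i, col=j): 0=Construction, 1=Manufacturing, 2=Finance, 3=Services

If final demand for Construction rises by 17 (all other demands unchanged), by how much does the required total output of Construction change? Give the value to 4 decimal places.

Form M = I − A:
  [  0.92   -0.17   -0.20   -0.03]
  [ -0.19    0.97   -0.19   -0.05]
  [ -0.04   -0.03    0.82   -0.04]
  [ -0.17   -0.13   -0.03    0.92]
Leontief inverse L = M⁻¹:
  [  1.1594    0.2223    0.3366    0.0645]
  [  0.2555    1.0965    0.3194    0.0818]
  [  0.0782    0.0606    1.2549    0.0604]
  [  0.2529    0.1980    0.1483    1.1124]
Total output x = L · d:
  x_0 = 1.1594·19 + 0.2223·28 + 0.3366·16 + 0.0645·7 = 34.0900
  x_1 = 0.2555·19 + 1.0965·28 + 0.3194·16 + 0.0818·7 = 41.2397
  x_2 = 0.0782·19 + 0.0606·28 + 1.2549·16 + 0.0604·7 = 23.6843
  x_3 = 0.2529·19 + 0.1980·28 + 0.1483·16 + 1.1124·7 = 20.5076
Δx_0 = L[0,0] · Δd_0 = 1.1594 · 17 = 19.7101

19.7101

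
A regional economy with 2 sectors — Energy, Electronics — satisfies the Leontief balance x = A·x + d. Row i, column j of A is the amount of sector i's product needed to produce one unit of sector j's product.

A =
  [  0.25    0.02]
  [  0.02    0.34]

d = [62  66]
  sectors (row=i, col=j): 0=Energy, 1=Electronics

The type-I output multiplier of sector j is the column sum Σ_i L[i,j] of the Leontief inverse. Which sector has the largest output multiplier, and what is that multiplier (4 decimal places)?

Form M = I − A:
  [  0.75   -0.02]
  [ -0.02    0.66]
Leontief inverse L = M⁻¹:
  [  1.3344    0.0404]
  [  0.0404    1.5164]
Total output x = L · d:
  x_0 = 1.3344·62 + 0.0404·66 = 85.4023
  x_1 = 0.0404·62 + 1.5164·66 = 102.5879
Output multipliers (column sums of L):
  Energy: 1.3748
  Electronics: 1.5568

Electronics (1.5568)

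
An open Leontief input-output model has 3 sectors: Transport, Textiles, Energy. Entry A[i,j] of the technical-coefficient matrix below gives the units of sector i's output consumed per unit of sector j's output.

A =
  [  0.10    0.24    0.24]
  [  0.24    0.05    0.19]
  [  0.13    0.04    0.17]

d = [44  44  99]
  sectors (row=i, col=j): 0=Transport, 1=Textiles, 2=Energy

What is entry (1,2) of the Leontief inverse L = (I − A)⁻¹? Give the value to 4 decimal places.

L[1,2] = 0.3704

Form M = I − A:
  [  0.90   -0.24   -0.24]
  [ -0.24    0.95   -0.19]
  [ -0.13   -0.04    0.83]
Leontief inverse L = M⁻¹:
  [  1.2654    0.3383    0.4433]
  [  0.3628    1.1599    0.3704]
  [  0.2157    0.1089    1.2921]
Total output x = L · d:
  x_0 = 1.2654·44 + 0.3383·44 + 0.4433·99 = 114.4543
  x_1 = 0.3628·44 + 1.1599·44 + 0.3704·99 = 103.6705
  x_2 = 0.2157·44 + 0.1089·44 + 1.2921·99 = 142.1999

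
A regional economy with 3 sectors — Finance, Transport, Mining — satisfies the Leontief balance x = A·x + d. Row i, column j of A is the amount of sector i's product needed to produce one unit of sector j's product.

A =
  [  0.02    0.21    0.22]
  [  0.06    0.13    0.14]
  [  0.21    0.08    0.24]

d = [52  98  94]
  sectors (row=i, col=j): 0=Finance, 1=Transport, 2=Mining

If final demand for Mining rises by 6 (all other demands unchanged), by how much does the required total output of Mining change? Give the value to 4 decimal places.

Form M = I − A:
  [  0.98   -0.21   -0.22]
  [ -0.06    0.87   -0.14]
  [ -0.21   -0.08    0.76]
Leontief inverse L = M⁻¹:
  [  1.1207    0.3055    0.3807]
  [  0.1293    1.2045    0.2593]
  [  0.3233    0.2112    1.4483]
Total output x = L · d:
  x_0 = 1.1207·52 + 0.3055·98 + 0.3807·94 = 124.0014
  x_1 = 0.1293·52 + 1.2045·98 + 0.2593·94 = 149.1386
  x_2 = 0.3233·52 + 0.2112·98 + 1.4483·94 = 173.6466
Δx_2 = L[2,2] · Δd_2 = 1.4483 · 6 = 8.6897

8.6897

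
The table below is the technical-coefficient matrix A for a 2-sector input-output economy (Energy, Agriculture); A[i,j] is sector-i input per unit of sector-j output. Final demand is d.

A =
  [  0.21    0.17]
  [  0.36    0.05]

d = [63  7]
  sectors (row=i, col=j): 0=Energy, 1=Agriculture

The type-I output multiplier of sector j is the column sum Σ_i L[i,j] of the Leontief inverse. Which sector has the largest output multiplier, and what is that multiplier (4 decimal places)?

Energy (1.9005)

Form M = I − A:
  [  0.79   -0.17]
  [ -0.36    0.95]
Leontief inverse L = M⁻¹:
  [  1.3782    0.2466]
  [  0.5223    1.1461]
Total output x = L · d:
  x_0 = 1.3782·63 + 0.2466·7 = 88.5536
  x_1 = 0.5223·63 + 1.1461·7 = 40.9256
Output multipliers (column sums of L):
  Energy: 1.9005
  Agriculture: 1.3927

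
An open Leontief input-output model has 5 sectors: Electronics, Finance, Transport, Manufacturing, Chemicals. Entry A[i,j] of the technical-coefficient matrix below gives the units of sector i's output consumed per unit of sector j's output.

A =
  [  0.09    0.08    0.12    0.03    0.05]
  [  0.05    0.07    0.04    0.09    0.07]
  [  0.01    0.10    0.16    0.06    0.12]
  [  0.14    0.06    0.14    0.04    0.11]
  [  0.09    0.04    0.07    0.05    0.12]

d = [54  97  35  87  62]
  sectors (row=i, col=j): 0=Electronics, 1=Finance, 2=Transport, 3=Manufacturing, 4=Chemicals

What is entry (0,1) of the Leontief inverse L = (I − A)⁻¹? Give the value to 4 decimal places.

Form M = I − A:
  [  0.91   -0.08   -0.12   -0.03   -0.05]
  [ -0.05    0.93   -0.04   -0.09   -0.07]
  [ -0.01   -0.10    0.84   -0.06   -0.12]
  [ -0.14   -0.06   -0.14    0.96   -0.11]
  [ -0.09   -0.04   -0.07   -0.05    0.88]
Leontief inverse L = M⁻¹:
  [  1.1284    0.1259    0.1869    0.0644    0.1077]
  [  0.0921    1.1064    0.0958    0.1189    0.1212]
  [  0.0576    0.1535    1.2398    0.1040    0.1975]
  [  0.1942    0.1193    0.2295    1.0830    0.1872]
  [  0.1352    0.0822    0.1351    0.0818    1.1792]
Total output x = L · d:
  x_0 = 1.1284·54 + 0.1259·97 + 0.1869·35 + 0.0644·87 + 0.1077·62 = 91.9680
  x_1 = 0.0921·54 + 1.1064·97 + 0.0958·35 + 0.1189·87 + 0.1212·62 = 133.4997
  x_2 = 0.0576·54 + 0.1535·97 + 1.2398·35 + 0.1040·87 + 0.1975·62 = 82.6815
  x_3 = 0.1942·54 + 0.1193·97 + 0.2295·35 + 1.0830·87 + 0.1872·62 = 135.9229
  x_4 = 0.1352·54 + 0.0822·97 + 0.1351·35 + 0.0818·87 + 1.1792·62 = 100.2284

L[0,1] = 0.1259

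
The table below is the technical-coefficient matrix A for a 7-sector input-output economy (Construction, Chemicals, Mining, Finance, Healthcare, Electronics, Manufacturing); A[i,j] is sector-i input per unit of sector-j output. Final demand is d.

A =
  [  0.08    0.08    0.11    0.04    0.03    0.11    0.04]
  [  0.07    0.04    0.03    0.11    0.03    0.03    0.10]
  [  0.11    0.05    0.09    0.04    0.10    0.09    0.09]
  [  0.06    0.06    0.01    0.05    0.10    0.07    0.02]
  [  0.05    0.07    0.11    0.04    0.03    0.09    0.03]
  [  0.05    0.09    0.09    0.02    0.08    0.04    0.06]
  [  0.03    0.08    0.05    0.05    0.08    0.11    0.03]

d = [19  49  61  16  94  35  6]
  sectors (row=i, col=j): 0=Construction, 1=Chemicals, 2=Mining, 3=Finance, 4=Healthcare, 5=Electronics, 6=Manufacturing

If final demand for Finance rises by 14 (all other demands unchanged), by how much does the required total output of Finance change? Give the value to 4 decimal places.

15.1581

Form M = I − A:
  [  0.92   -0.08   -0.11   -0.04   -0.03   -0.11   -0.04]
  [ -0.07    0.96   -0.03   -0.11   -0.03   -0.03   -0.10]
  [ -0.11   -0.05    0.91   -0.04   -0.10   -0.09   -0.09]
  [ -0.06   -0.06   -0.01    0.95   -0.10   -0.07   -0.02]
  [ -0.05   -0.07   -0.11   -0.04    0.97   -0.09   -0.03]
  [ -0.05   -0.09   -0.09   -0.02   -0.08    0.96   -0.06]
  [ -0.03   -0.08   -0.05   -0.05   -0.08   -0.11    0.97]
Leontief inverse L = M⁻¹:
  [  1.1418    0.1405    0.1770    0.0842    0.0889    0.1770    0.0934]
  [  0.1152    1.0897    0.0771    0.1466    0.0787    0.0880    0.1351]
  [  0.1782    0.1218    1.1705    0.0892    0.1654    0.1727    0.1462]
  [  0.1014    0.1049    0.0591    1.0827    0.1384    0.1186    0.0544]
  [  0.1035    0.1212    0.1669    0.0781    1.0816    0.1471    0.0764]
  [  0.1027    0.1414    0.1479    0.0611    0.1286    1.1004    0.1058]
  [  0.0794    0.1319    0.1058    0.0885    0.1287    0.1647    1.0736]
Total output x = L · d:
  x_0 = 1.1418·19 + 0.1405·49 + 0.1770·61 + 0.0842·16 + 0.0889·94 + 0.1770·35 + 0.0934·6 = 55.8285
  x_1 = 0.1152·19 + 1.0897·49 + 0.0771·61 + 0.1466·16 + 0.0787·94 + 0.0880·35 + 0.1351·6 = 73.9232
  x_2 = 0.1782·19 + 0.1218·49 + 1.1705·61 + 0.0892·16 + 0.1654·94 + 0.1727·35 + 0.1462·6 = 104.6600
  x_3 = 0.1014·19 + 0.1049·49 + 0.0591·61 + 1.0827·16 + 0.1384·94 + 0.1186·35 + 0.0544·6 = 45.4776
  x_4 = 0.1035·19 + 0.1212·49 + 0.1669·61 + 0.0781·16 + 1.0816·94 + 0.1471·35 + 0.0764·6 = 126.6107
  x_5 = 0.1027·19 + 0.1414·49 + 0.1479·61 + 0.0611·16 + 0.1286·94 + 1.1004·35 + 0.1058·6 = 70.1154
  x_6 = 0.0794·19 + 0.1319·49 + 0.1058·61 + 0.0885·16 + 0.1287·94 + 0.1647·35 + 1.0736·6 = 40.1414
Δx_3 = L[3,3] · Δd_3 = 1.0827 · 14 = 15.1581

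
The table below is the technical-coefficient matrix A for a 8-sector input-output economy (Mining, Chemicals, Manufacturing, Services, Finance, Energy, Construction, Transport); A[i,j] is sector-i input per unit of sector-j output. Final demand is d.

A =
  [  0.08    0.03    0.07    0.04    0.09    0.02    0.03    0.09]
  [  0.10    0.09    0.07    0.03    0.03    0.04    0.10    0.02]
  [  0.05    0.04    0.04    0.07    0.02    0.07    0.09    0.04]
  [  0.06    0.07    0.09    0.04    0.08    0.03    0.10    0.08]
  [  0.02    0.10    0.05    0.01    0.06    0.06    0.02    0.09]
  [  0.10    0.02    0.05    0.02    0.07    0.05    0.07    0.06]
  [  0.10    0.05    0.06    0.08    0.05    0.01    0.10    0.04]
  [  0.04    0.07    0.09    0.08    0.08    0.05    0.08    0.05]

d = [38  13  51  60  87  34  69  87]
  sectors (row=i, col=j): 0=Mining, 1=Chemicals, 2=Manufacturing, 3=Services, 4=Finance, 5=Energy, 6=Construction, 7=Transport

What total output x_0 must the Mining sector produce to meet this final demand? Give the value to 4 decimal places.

Form M = I − A:
  [  0.92   -0.03   -0.07   -0.04   -0.09   -0.02   -0.03   -0.09]
  [ -0.10    0.91   -0.07   -0.03   -0.03   -0.04   -0.10   -0.02]
  [ -0.05   -0.04    0.96   -0.07   -0.02   -0.07   -0.09   -0.04]
  [ -0.06   -0.07   -0.09    0.96   -0.08   -0.03   -0.10   -0.08]
  [ -0.02   -0.10   -0.05   -0.01    0.94   -0.06   -0.02   -0.09]
  [ -0.10   -0.02   -0.05   -0.02   -0.07    0.95   -0.07   -0.06]
  [ -0.10   -0.05   -0.06   -0.08   -0.05   -0.01    0.90   -0.04]
  [ -0.04   -0.07   -0.09   -0.08   -0.08   -0.05   -0.08    0.95]
Leontief inverse L = M⁻¹:
  [  1.1329    0.0816    0.1253    0.0807    0.1416    0.0564    0.0885    0.1418]
  [  0.1669    1.1410    0.1275    0.0741    0.0818    0.0740    0.1672    0.0709]
  [  0.1083    0.0847    1.0924    0.1094    0.0685    0.1003    0.1514    0.0865]
  [  0.1303    0.1325    0.1567    1.0920    0.1396    0.0723    0.1771    0.1389]
  [  0.0729    0.1481    0.1000    0.0459    1.1039    0.0941    0.0776    0.1319]
  [  0.1556    0.0668    0.1028    0.0596    0.1211    1.0830    0.1263    0.1107]
  [  0.1646    0.1047    0.1214    0.1264    0.1061    0.0448    1.1688    0.0956]
  [  0.1094    0.1315    0.1554    0.1288    0.1385    0.0921    0.1569    1.1087]
Total output x = L · d:
  x_0 = 1.1329·38 + 0.0816·13 + 0.1253·51 + 0.0807·60 + 0.1416·87 + 0.0564·34 + 0.0885·69 + 0.1418·87 = 88.0217
  x_1 = 0.1669·38 + 1.1410·13 + 0.1275·51 + 0.0741·60 + 0.0818·87 + 0.0740·34 + 0.1672·69 + 0.0709·87 = 59.4665
  x_2 = 0.1083·38 + 0.0847·13 + 1.0924·51 + 0.1094·60 + 0.0685·87 + 0.1003·34 + 0.1514·69 + 0.0865·87 = 94.8327
  x_3 = 0.1303·38 + 0.1325·13 + 0.1567·51 + 1.0920·60 + 0.1396·87 + 0.0723·34 + 0.1771·69 + 0.1389·87 = 119.1011
  x_4 = 0.0729·38 + 0.1481·13 + 0.1000·51 + 0.0459·60 + 1.1039·87 + 0.0941·34 + 0.0776·69 + 0.1319·87 = 128.6158
  x_5 = 0.1556·38 + 0.0668·13 + 0.1028·51 + 0.0596·60 + 0.1211·87 + 1.0830·34 + 0.1263·69 + 0.1107·87 = 81.3001
  x_6 = 0.1646·38 + 0.1047·13 + 0.1214·51 + 0.1264·60 + 0.1061·87 + 0.0448·34 + 1.1688·69 + 0.0956·87 = 121.1077
  x_7 = 0.1094·38 + 0.1315·13 + 0.1554·51 + 0.1288·60 + 0.1385·87 + 0.0921·34 + 0.1569·69 + 1.1087·87 = 143.9889

88.0217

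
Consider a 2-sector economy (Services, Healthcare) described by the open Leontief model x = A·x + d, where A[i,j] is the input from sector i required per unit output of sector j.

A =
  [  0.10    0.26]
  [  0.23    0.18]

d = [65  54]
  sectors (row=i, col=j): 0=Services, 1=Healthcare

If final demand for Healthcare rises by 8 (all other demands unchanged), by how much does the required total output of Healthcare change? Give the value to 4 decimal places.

10.6163

Form M = I − A:
  [  0.90   -0.26]
  [ -0.23    0.82]
Leontief inverse L = M⁻¹:
  [  1.2091    0.3834]
  [  0.3391    1.3270]
Total output x = L · d:
  x_0 = 1.2091·65 + 0.3834·54 = 99.2922
  x_1 = 0.3391·65 + 1.3270·54 = 93.7039
Δx_1 = L[1,1] · Δd_1 = 1.3270 · 8 = 10.6163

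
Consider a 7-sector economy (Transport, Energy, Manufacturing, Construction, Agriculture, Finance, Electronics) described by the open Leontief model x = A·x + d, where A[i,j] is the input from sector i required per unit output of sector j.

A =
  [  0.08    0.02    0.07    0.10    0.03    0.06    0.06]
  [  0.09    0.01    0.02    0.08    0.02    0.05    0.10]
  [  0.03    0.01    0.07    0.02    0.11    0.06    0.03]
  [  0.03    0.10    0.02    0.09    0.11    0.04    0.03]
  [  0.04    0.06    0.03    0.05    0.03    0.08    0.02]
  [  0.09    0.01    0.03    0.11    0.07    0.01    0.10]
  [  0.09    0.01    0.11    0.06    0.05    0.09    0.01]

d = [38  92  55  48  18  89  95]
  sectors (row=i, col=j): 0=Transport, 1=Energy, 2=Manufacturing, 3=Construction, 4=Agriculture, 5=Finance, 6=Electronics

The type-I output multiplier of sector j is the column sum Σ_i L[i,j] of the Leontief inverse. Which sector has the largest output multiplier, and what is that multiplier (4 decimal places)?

Construction (1.8366)

Form M = I − A:
  [  0.92   -0.02   -0.07   -0.10   -0.03   -0.06   -0.06]
  [ -0.09    0.99   -0.02   -0.08   -0.02   -0.05   -0.10]
  [ -0.03   -0.01    0.93   -0.02   -0.11   -0.06   -0.03]
  [ -0.03   -0.10   -0.02    0.91   -0.11   -0.04   -0.03]
  [ -0.04   -0.06   -0.03   -0.05    0.97   -0.08   -0.02]
  [ -0.09   -0.01   -0.03   -0.11   -0.07    0.99   -0.10]
  [ -0.09   -0.01   -0.11   -0.06   -0.05   -0.09    0.99]
Leontief inverse L = M⁻¹:
  [  1.1216    0.0456    0.1051    0.1516    0.0765    0.0973    0.0917]
  [  0.1302    1.0319    0.0544    0.1281    0.0587    0.0848    0.1274]
  [  0.0605    0.0279    1.0954    0.0554    0.1422    0.0900    0.0533]
  [  0.0715    0.1276    0.0475    1.1408    0.1485    0.0776    0.0641]
  [  0.0734    0.0770    0.0525    0.0902    1.0611    0.1053    0.0486]
  [  0.1314    0.0383    0.0668    0.1610    0.1131    1.0513    0.1272]
  [  0.1300    0.0328    0.1434    0.1096    0.0962    0.1253    1.0436]
Total output x = L · d:
  x_0 = 1.1216·38 + 0.0456·92 + 0.1051·55 + 0.1516·48 + 0.0765·18 + 0.0973·89 + 0.0917·95 = 78.6217
  x_1 = 0.1302·38 + 1.0319·92 + 0.0544·55 + 0.1281·48 + 0.0587·18 + 0.0848·89 + 0.1274·95 = 129.7370
  x_2 = 0.0605·38 + 0.0279·92 + 1.0954·55 + 0.0554·48 + 0.1422·18 + 0.0900·89 + 0.0533·95 = 83.4147
  x_3 = 0.0715·38 + 0.1276·92 + 0.0475·55 + 1.1408·48 + 0.1485·18 + 0.0776·89 + 0.0641·95 = 87.4928
  x_4 = 0.0734·38 + 0.0770·92 + 0.0525·55 + 0.0902·48 + 1.0611·18 + 0.1053·89 + 0.0486·95 = 50.1822
  x_5 = 0.1314·38 + 0.0383·92 + 0.0668·55 + 0.1610·48 + 0.1131·18 + 1.0513·89 + 0.1272·95 = 127.6010
  x_6 = 0.1300·38 + 0.0328·92 + 0.1434·55 + 0.1096·48 + 0.0962·18 + 0.1253·89 + 1.0436·95 = 133.1229
Output multipliers (column sums of L):
  Transport: 1.7186
  Energy: 1.3811
  Manufacturing: 1.5652
  Construction: 1.8366
  Agriculture: 1.6963
  Finance: 1.6316
  Electronics: 1.5559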